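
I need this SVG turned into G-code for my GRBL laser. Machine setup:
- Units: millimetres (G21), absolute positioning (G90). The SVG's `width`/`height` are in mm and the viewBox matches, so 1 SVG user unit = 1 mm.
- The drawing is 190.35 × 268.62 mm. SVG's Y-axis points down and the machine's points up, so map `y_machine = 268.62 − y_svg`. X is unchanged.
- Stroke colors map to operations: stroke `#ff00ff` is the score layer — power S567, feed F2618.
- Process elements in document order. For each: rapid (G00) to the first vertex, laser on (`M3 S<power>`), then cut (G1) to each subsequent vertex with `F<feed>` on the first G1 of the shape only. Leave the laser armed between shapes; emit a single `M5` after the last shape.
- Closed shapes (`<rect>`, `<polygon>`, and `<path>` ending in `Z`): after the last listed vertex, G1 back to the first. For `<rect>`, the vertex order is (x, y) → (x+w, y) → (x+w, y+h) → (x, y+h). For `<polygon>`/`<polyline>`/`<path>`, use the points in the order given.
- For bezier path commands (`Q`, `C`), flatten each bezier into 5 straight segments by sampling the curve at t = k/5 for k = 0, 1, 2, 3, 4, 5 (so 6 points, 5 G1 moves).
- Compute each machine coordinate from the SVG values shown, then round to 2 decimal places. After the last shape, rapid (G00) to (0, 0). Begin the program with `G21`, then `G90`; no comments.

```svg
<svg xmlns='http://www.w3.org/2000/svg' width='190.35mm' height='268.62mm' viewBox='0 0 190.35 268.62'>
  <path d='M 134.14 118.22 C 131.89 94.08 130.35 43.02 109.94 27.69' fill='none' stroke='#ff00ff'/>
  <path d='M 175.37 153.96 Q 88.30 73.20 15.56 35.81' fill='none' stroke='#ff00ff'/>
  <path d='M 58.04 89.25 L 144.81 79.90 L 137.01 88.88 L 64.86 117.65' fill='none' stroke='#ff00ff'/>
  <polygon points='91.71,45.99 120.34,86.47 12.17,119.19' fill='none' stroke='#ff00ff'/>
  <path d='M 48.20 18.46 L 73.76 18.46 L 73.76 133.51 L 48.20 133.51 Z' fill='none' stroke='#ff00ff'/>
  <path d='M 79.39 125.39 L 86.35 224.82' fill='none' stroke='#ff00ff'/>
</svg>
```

viewBox `0 0 190.35 268.62` with mm width/height → 1 unit = 1 mm. Flip: y_m = 268.62 − y_svg.

**Shape 1** — `<path>` cubic bezier, stroke `#ff00ff` → score (S567, F2618). Control points (SVG): P0=(134.14,118.22), P1=(131.89,94.08), P2=(130.35,43.02), P3=(109.94,27.69); sampled at t=k/5. Machine vertices: (134.14,150.40) → (132.72,167.61) → (130.53,188.28) → (126.63,209.39) → (120.08,227.95) → (109.94,240.93). Open path.

**Shape 2** — `<path>` quadratic bezier, stroke `#ff00ff` → score (S567, F2618). Control points (SVG): P0=(175.37,153.96), P1=(88.30,73.20), P2=(15.56,35.81); sampled at t=k/5. Machine vertices: (175.37,114.66) → (141.12,145.23) → (108.01,172.33) → (76.04,195.96) → (45.23,216.12) → (15.56,232.81). Open path.

**Shape 3** — `<path>` open polyline, stroke `#ff00ff` → score (S567, F2618). Machine vertices: (58.04,179.37) → (144.81,188.72) → (137.01,179.74) → (64.86,150.97). Open path.

**Shape 4** — `<polygon>` closed polygon, stroke `#ff00ff` → score (S567, F2618). Machine vertices: (91.71,222.63) → (120.34,182.15) → (12.17,149.43) → (91.71,222.63). Closed: final G1 returns to the first vertex.

**Shape 5** — `<path>` rectangle, stroke `#ff00ff` → score (S567, F2618). Machine vertices: (48.20,250.16) → (73.76,250.16) → (73.76,135.11) → (48.20,135.11) → (48.20,250.16). Closed: final G1 returns to the first vertex.

**Shape 6** — `<path>` line segment, stroke `#ff00ff` → score (S567, F2618). Machine vertices: (79.39,143.23) → (86.35,43.80). Open path.

G21
G90
G00 X134.14 Y150.40
M3 S567
G1 X132.72 Y167.61 F2618
G1 X130.53 Y188.28
G1 X126.63 Y209.39
G1 X120.08 Y227.95
G1 X109.94 Y240.93
G00 X175.37 Y114.66
M3 S567
G1 X141.12 Y145.23 F2618
G1 X108.01 Y172.33
G1 X76.04 Y195.96
G1 X45.23 Y216.12
G1 X15.56 Y232.81
G00 X58.04 Y179.37
M3 S567
G1 X144.81 Y188.72 F2618
G1 X137.01 Y179.74
G1 X64.86 Y150.97
G00 X91.71 Y222.63
M3 S567
G1 X120.34 Y182.15 F2618
G1 X12.17 Y149.43
G1 X91.71 Y222.63
G00 X48.20 Y250.16
M3 S567
G1 X73.76 Y250.16 F2618
G1 X73.76 Y135.11
G1 X48.20 Y135.11
G1 X48.20 Y250.16
G00 X79.39 Y143.23
M3 S567
G1 X86.35 Y43.80 F2618
M5
G00 X0.00 Y0.00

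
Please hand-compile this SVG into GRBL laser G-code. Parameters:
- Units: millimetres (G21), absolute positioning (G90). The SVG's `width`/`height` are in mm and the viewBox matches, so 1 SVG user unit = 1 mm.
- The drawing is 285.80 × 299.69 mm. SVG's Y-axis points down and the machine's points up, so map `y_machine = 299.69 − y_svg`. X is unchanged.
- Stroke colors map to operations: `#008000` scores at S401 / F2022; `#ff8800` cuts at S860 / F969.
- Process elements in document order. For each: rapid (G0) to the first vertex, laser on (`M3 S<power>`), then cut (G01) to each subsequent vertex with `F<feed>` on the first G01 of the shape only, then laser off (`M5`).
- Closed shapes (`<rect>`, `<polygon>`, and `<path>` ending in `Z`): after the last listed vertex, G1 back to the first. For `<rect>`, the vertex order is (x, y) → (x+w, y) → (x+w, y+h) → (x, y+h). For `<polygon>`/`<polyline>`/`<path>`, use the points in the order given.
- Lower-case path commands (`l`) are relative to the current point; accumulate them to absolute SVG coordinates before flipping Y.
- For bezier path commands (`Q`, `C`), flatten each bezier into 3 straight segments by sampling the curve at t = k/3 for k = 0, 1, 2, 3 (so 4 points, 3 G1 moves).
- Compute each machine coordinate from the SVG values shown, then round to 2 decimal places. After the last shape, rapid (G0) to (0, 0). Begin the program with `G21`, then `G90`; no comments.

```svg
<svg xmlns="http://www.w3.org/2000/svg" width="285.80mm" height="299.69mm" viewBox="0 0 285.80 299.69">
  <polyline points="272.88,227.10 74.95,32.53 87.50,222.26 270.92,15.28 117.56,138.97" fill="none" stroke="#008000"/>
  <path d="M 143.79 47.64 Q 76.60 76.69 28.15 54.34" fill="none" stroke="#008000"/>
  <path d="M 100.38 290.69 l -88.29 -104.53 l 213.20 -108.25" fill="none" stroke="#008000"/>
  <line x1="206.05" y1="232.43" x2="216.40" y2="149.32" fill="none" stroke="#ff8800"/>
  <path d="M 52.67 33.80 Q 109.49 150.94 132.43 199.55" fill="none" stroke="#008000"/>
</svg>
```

G21
G90
G0 X272.88 Y72.59
M3 S401
G01 X74.95 Y267.16 F2022
G01 X87.50 Y77.43
G01 X270.92 Y284.41
G01 X117.56 Y160.72
M5
G0 X143.79 Y252.05
M3 S401
G01 X101.08 Y238.39 F2022
G01 X62.53 Y236.16
G01 X28.15 Y245.35
M5
G0 X100.38 Y9.00
M3 S401
G01 X12.09 Y113.53 F2022
G01 X225.29 Y221.78
M5
G0 X206.05 Y67.26
M3 S860
G01 X216.40 Y150.37 F969
M5
G0 X52.67 Y265.89
M3 S401
G01 X86.79 Y195.41 F2022
G01 X113.37 Y140.16
G01 X132.43 Y100.14
M5
G0 X0.00 Y0.00

Since the viewBox matches the mm dimensions, user units are millimetres directly. The only transform is the Y-flip y_m = 299.69 − y_svg.

Shape 1 is a open polyline drawn with `<polyline>`. Its stroke #008000 means score at S401, F2022. After flipping Y the toolpath is (272.88,72.59) → (74.95,267.16) → (87.50,77.43) → (270.92,284.41) → (117.56,160.72).

Shape 2 is a quadratic bezier drawn with `<path>`. Its stroke #008000 means score at S401, F2022. After flipping Y the toolpath is (143.79,252.05) → (101.08,238.39) → (62.53,236.16) → (28.15,245.35).

Shape 3 is a open polyline drawn with `<path>`. Its stroke #008000 means score at S401, F2022. After flipping Y the toolpath is (100.38,9.00) → (12.09,113.53) → (225.29,221.78).

Shape 4 is a line segment drawn with `<line>`. Its stroke #ff8800 means cut at S860, F969. After flipping Y the toolpath is (206.05,67.26) → (216.40,150.37).

Shape 5 is a quadratic bezier drawn with `<path>`. Its stroke #008000 means score at S401, F2022. After flipping Y the toolpath is (52.67,265.89) → (86.79,195.41) → (113.37,140.16) → (132.43,100.14).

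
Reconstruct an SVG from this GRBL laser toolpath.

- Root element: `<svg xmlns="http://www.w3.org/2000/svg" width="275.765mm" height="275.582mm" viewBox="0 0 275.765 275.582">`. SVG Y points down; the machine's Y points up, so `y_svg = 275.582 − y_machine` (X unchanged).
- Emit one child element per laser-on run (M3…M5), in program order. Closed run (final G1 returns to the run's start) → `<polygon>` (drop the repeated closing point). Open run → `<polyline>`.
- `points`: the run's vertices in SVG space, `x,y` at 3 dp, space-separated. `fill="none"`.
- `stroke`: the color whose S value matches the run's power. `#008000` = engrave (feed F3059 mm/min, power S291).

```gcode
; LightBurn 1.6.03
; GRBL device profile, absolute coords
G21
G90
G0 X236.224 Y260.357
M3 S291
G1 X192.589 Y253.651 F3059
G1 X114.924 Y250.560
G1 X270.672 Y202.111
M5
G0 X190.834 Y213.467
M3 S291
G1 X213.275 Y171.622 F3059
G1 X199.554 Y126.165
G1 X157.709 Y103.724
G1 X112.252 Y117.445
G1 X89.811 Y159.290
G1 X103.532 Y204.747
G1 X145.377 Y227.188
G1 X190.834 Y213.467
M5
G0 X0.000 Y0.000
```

Each laser-on run becomes one SVG element. Flip Y back into SVG space with y_svg = 275.582 − y_machine. Every run uses S291, so all elements get stroke `#008000` (engrave).

Run 1: The run is open, so emit a `<polyline>` with points (Y-flipped): 236.224,15.225 192.589,21.931 114.924,25.022 270.672,73.471.

Run 2: The run returns to its start, so emit a `<polygon>` with points (Y-flipped): 190.834,62.115 213.275,103.960 199.554,149.417 157.709,171.858 112.252,158.137 89.811,116.292 103.532,70.835 145.377,48.394.

<svg xmlns="http://www.w3.org/2000/svg" width="275.765mm" height="275.582mm" viewBox="0 0 275.765 275.582">
  <polyline points="236.224,15.225 192.589,21.931 114.924,25.022 270.672,73.471" fill="none" stroke="#008000"/>
  <polygon points="190.834,62.115 213.275,103.960 199.554,149.417 157.709,171.858 112.252,158.137 89.811,116.292 103.532,70.835 145.377,48.394" fill="none" stroke="#008000"/>
</svg>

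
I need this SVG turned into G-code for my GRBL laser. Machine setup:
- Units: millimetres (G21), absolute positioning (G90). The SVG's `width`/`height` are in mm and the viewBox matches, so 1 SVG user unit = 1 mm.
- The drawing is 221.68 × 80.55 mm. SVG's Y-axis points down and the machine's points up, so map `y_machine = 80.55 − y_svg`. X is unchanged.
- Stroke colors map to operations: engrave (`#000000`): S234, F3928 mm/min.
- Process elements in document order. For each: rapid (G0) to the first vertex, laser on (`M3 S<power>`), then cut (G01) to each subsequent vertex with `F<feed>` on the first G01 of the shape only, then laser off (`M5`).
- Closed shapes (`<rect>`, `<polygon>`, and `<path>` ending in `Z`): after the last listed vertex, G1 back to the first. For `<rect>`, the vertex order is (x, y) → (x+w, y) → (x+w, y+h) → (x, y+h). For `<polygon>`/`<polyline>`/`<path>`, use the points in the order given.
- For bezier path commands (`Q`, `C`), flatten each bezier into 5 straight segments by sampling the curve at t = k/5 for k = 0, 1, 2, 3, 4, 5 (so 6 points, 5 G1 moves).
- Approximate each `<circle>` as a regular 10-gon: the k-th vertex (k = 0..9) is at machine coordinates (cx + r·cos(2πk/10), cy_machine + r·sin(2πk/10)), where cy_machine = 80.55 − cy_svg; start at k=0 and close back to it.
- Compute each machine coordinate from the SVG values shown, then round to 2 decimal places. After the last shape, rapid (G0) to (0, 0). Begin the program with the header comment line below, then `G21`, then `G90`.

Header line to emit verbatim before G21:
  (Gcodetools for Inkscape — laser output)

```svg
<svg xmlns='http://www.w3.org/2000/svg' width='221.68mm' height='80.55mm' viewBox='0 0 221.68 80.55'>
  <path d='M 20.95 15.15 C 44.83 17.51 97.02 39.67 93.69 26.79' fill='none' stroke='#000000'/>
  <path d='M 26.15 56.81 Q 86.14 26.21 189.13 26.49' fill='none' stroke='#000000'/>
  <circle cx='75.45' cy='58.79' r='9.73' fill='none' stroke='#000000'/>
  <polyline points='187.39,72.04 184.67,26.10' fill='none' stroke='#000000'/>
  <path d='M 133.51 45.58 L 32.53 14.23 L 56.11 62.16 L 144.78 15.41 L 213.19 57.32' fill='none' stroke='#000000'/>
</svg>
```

1 u = 1 mm; y_m = 80.55 − y.

[1] `<path>` cubic bezier, #000000→engrave S234 F3928: (20.95,65.40) → (38.00,62.05) → (57.83,56.57) → (76.40,51.61) → (89.70,49.80) → (93.69,53.76)

[2] `<path>` quadratic bezier, #000000→engrave S234 F3928: (26.15,23.74) → (51.87,34.74) → (81.02,43.28) → (113.62,49.34) → (149.65,52.94) → (189.13,54.06)

[3] `<circle>` circle, #000000→engrave S234 F3928: (85.18,21.76) → (83.32,27.48) → (78.46,31.01) → (72.44,31.01) → (67.58,27.48) → (65.72,21.76) → (67.58,16.04) → (72.44,12.51) → (78.46,12.51) → (83.32,16.04) → (85.18,21.76) (closed)

[4] `<polyline>` line segment, #000000→engrave S234 F3928: (187.39,8.51) → (184.67,54.45)

[5] `<path>` open polyline, #000000→engrave S234 F3928: (133.51,34.97) → (32.53,66.32) → (56.11,18.39) → (144.78,65.14) → (213.19,23.23)

(Gcodetools for Inkscape — laser output)
G21
G90
G0 X20.95 Y65.40
M3 S234
G01 X38.00 Y62.05 F3928
G01 X57.83 Y56.57
G01 X76.40 Y51.61
G01 X89.70 Y49.80
G01 X93.69 Y53.76
M5
G0 X26.15 Y23.74
M3 S234
G01 X51.87 Y34.74 F3928
G01 X81.02 Y43.28
G01 X113.62 Y49.34
G01 X149.65 Y52.94
G01 X189.13 Y54.06
M5
G0 X85.18 Y21.76
M3 S234
G01 X83.32 Y27.48 F3928
G01 X78.46 Y31.01
G01 X72.44 Y31.01
G01 X67.58 Y27.48
G01 X65.72 Y21.76
G01 X67.58 Y16.04
G01 X72.44 Y12.51
G01 X78.46 Y12.51
G01 X83.32 Y16.04
G01 X85.18 Y21.76
M5
G0 X187.39 Y8.51
M3 S234
G01 X184.67 Y54.45 F3928
M5
G0 X133.51 Y34.97
M3 S234
G01 X32.53 Y66.32 F3928
G01 X56.11 Y18.39
G01 X144.78 Y65.14
G01 X213.19 Y23.23
M5
G0 X0.00 Y0.00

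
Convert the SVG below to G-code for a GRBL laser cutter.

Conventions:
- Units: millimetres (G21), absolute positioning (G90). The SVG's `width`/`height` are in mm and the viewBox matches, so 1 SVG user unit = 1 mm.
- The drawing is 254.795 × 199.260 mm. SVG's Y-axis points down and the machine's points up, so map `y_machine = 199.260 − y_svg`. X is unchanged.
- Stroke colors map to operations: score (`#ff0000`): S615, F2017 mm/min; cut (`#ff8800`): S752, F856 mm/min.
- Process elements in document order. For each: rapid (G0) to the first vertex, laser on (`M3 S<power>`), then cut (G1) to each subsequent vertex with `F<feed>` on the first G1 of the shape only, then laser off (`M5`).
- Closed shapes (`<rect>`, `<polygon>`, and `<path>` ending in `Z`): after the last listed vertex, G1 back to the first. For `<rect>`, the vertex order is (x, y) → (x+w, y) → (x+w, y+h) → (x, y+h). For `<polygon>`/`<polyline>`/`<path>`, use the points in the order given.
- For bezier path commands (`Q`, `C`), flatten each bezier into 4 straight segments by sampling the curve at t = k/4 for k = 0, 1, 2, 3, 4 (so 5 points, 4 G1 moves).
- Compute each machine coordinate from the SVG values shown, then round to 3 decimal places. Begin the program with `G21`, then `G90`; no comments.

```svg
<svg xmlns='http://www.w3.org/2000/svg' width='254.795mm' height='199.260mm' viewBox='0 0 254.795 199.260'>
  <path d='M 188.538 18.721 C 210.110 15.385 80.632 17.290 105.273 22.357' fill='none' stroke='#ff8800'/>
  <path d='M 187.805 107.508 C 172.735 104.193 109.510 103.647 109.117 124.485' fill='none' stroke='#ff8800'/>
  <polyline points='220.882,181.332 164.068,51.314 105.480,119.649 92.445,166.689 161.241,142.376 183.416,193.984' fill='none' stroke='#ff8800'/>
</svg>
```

viewBox `0 0 254.795 199.260` with mm width/height → 1 unit = 1 mm. Flip: y_m = 199.260 − y_svg.

**Shape 1** — `<path>` cubic bezier, stroke `#ff8800` → cut (S752, F856). Control points (SVG): P0=(188.538,18.721), P1=(210.110,15.385), P2=(80.632,17.290), P3=(105.273,22.357); sampled at t=k/4. Machine vertices: (188.538,180.539) → (181.163,182.091) → (145.755,181.872) → (110.921,180.078) → (105.273,176.903). Open path.

**Shape 2** — `<path>` cubic bezier, stroke `#ff8800` → cut (S752, F856). Control points (SVG): P0=(187.805,107.508), P1=(172.735,104.193), P2=(109.510,103.647), P3=(109.117,124.485); sampled at t=k/4. Machine vertices: (187.805,91.752) → (169.208,93.428) → (142.957,92.321) → (119.459,86.685) → (109.117,74.775). Open path.

**Shape 3** — `<polyline>` open polyline, stroke `#ff8800` → cut (S752, F856). Machine vertices: (220.882,17.928) → (164.068,147.946) → (105.480,79.611) → (92.445,32.571) → (161.241,56.884) → (183.416,5.276). Open path.

G21
G90
G0 X188.538 Y180.539
M3 S752
G1 X181.163 Y182.091 F856
G1 X145.755 Y181.872
G1 X110.921 Y180.078
G1 X105.273 Y176.903
M5
G0 X187.805 Y91.752
M3 S752
G1 X169.208 Y93.428 F856
G1 X142.957 Y92.321
G1 X119.459 Y86.685
G1 X109.117 Y74.775
M5
G0 X220.882 Y17.928
M3 S752
G1 X164.068 Y147.946 F856
G1 X105.480 Y79.611
G1 X92.445 Y32.571
G1 X161.241 Y56.884
G1 X183.416 Y5.276
M5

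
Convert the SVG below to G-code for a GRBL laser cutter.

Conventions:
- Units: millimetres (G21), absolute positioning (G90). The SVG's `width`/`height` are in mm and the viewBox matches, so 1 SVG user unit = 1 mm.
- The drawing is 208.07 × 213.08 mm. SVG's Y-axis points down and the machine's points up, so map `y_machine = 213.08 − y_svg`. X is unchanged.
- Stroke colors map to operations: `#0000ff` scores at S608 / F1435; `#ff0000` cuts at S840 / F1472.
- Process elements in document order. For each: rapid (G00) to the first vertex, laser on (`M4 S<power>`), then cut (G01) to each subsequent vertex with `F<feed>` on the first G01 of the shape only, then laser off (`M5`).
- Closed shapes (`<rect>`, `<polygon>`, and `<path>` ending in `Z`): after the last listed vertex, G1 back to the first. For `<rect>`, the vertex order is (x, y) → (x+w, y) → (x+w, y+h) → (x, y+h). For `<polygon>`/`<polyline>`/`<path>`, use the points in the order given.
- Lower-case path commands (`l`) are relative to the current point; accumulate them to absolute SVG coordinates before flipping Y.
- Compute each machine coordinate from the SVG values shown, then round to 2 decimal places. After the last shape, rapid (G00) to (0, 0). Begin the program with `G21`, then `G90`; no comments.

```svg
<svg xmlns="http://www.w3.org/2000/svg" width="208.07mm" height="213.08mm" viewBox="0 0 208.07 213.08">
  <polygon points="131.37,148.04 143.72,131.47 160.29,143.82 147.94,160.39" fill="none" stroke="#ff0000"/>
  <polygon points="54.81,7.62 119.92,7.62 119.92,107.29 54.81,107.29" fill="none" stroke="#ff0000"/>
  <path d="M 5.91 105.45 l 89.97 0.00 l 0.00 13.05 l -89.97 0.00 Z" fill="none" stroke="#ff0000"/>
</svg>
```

G21
G90
G00 X131.37 Y65.04
M4 S840
G01 X143.72 Y81.61 F1472
G01 X160.29 Y69.26
G01 X147.94 Y52.69
G01 X131.37 Y65.04
M5
G00 X54.81 Y205.46
M4 S840
G01 X119.92 Y205.46 F1472
G01 X119.92 Y105.79
G01 X54.81 Y105.79
G01 X54.81 Y205.46
M5
G00 X5.91 Y107.63
M4 S840
G01 X95.88 Y107.63 F1472
G01 X95.88 Y94.58
G01 X5.91 Y94.58
G01 X5.91 Y107.63
M5
G00 X0.00 Y0.00

1 u = 1 mm; y_m = 213.08 − y.

[1] `<polygon>` regular polygon, #ff0000→cut S840 F1472: (131.37,65.04) → (143.72,81.61) → (160.29,69.26) → (147.94,52.69) → (131.37,65.04) (closed)

[2] `<polygon>` rectangle, #ff0000→cut S840 F1472: (54.81,205.46) → (119.92,205.46) → (119.92,105.79) → (54.81,105.79) → (54.81,205.46) (closed)

[3] `<path>` rectangle, #ff0000→cut S840 F1472: (5.91,107.63) → (95.88,107.63) → (95.88,94.58) → (5.91,94.58) → (5.91,107.63) (closed)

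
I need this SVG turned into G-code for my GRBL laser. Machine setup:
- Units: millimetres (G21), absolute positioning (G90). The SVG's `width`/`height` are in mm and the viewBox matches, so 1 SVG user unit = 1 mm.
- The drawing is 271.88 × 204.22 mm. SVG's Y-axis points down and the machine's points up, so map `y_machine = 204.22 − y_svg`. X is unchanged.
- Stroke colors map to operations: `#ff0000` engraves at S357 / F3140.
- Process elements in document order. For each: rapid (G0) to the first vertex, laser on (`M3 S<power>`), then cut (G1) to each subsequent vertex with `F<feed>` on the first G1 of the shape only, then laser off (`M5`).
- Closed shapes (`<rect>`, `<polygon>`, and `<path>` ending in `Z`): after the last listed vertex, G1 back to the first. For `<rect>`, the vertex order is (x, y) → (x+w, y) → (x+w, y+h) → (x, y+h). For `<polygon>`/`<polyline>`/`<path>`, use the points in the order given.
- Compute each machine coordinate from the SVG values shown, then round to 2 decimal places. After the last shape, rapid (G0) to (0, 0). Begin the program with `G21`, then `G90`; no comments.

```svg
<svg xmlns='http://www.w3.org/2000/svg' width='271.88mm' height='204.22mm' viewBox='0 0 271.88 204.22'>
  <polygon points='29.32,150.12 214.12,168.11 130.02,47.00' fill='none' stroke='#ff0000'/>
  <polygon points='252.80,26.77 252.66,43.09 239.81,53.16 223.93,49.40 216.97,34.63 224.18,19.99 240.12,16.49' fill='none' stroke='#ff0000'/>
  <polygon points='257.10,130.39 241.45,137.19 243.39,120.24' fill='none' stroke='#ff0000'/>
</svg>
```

G21
G90
G0 X29.32 Y54.10
M3 S357
G1 X214.12 Y36.11 F3140
G1 X130.02 Y157.22
G1 X29.32 Y54.10
M5
G0 X252.80 Y177.45
M3 S357
G1 X252.66 Y161.13 F3140
G1 X239.81 Y151.06
G1 X223.93 Y154.82
G1 X216.97 Y169.59
G1 X224.18 Y184.23
G1 X240.12 Y187.73
G1 X252.80 Y177.45
M5
G0 X257.10 Y73.83
M3 S357
G1 X241.45 Y67.03 F3140
G1 X243.39 Y83.98
G1 X257.10 Y73.83
M5
G0 X0.00 Y0.00

viewBox `0 0 271.88 204.22` with mm width/height → 1 unit = 1 mm. Flip: y_m = 204.22 − y_svg.

**Shape 1** — `<polygon>` closed polygon, stroke `#ff0000` → engrave (S357, F3140). Machine vertices: (29.32,54.10) → (214.12,36.11) → (130.02,157.22) → (29.32,54.10). Closed: final G1 returns to the first vertex.

**Shape 2** — `<polygon>` regular polygon, stroke `#ff0000` → engrave (S357, F3140). Machine vertices: (252.80,177.45) → (252.66,161.13) → (239.81,151.06) → (223.93,154.82) → (216.97,169.59) → (224.18,184.23) → (240.12,187.73) → (252.80,177.45). Closed: final G1 returns to the first vertex.

**Shape 3** — `<polygon>` regular polygon, stroke `#ff0000` → engrave (S357, F3140). Machine vertices: (257.10,73.83) → (241.45,67.03) → (243.39,83.98) → (257.10,73.83). Closed: final G1 returns to the first vertex.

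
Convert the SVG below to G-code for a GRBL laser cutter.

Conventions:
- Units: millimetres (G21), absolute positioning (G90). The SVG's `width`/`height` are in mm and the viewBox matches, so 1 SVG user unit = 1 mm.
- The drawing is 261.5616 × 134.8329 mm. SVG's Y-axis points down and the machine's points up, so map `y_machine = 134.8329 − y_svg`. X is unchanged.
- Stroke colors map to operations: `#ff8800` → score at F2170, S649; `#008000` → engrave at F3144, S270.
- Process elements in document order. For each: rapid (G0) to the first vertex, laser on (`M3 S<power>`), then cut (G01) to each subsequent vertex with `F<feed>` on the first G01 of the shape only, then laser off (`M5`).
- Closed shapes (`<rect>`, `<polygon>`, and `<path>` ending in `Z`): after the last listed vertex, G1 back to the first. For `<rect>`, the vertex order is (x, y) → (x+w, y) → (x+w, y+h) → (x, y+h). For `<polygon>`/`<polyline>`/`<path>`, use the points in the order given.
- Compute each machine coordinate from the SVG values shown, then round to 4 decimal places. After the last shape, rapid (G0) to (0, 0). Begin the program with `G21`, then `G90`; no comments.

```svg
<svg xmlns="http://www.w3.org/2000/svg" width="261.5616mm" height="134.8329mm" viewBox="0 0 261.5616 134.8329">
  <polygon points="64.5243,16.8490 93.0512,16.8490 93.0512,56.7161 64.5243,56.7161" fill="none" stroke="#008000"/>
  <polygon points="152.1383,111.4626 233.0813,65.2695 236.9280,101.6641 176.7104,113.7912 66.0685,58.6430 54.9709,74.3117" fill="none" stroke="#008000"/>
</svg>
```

viewBox `0 0 261.5616 134.8329` with mm width/height → 1 unit = 1 mm. Flip: y_m = 134.8329 − y_svg.

**Shape 1** — `<polygon>` rectangle, stroke `#008000` → engrave (S270, F3144). Machine vertices: (64.5243,117.9839) → (93.0512,117.9839) → (93.0512,78.1168) → (64.5243,78.1168) → (64.5243,117.9839). Closed: final G1 returns to the first vertex.

**Shape 2** — `<polygon>` closed polygon, stroke `#008000` → engrave (S270, F3144). Machine vertices: (152.1383,23.3703) → (233.0813,69.5634) → (236.9280,33.1688) → (176.7104,21.0417) → (66.0685,76.1899) → (54.9709,60.5212) → (152.1383,23.3703). Closed: final G1 returns to the first vertex.

G21
G90
G0 X64.5243 Y117.9839
M3 S270
G01 X93.0512 Y117.9839 F3144
G01 X93.0512 Y78.1168
G01 X64.5243 Y78.1168
G01 X64.5243 Y117.9839
M5
G0 X152.1383 Y23.3703
M3 S270
G01 X233.0813 Y69.5634 F3144
G01 X236.9280 Y33.1688
G01 X176.7104 Y21.0417
G01 X66.0685 Y76.1899
G01 X54.9709 Y60.5212
G01 X152.1383 Y23.3703
M5
G0 X0.0000 Y0.0000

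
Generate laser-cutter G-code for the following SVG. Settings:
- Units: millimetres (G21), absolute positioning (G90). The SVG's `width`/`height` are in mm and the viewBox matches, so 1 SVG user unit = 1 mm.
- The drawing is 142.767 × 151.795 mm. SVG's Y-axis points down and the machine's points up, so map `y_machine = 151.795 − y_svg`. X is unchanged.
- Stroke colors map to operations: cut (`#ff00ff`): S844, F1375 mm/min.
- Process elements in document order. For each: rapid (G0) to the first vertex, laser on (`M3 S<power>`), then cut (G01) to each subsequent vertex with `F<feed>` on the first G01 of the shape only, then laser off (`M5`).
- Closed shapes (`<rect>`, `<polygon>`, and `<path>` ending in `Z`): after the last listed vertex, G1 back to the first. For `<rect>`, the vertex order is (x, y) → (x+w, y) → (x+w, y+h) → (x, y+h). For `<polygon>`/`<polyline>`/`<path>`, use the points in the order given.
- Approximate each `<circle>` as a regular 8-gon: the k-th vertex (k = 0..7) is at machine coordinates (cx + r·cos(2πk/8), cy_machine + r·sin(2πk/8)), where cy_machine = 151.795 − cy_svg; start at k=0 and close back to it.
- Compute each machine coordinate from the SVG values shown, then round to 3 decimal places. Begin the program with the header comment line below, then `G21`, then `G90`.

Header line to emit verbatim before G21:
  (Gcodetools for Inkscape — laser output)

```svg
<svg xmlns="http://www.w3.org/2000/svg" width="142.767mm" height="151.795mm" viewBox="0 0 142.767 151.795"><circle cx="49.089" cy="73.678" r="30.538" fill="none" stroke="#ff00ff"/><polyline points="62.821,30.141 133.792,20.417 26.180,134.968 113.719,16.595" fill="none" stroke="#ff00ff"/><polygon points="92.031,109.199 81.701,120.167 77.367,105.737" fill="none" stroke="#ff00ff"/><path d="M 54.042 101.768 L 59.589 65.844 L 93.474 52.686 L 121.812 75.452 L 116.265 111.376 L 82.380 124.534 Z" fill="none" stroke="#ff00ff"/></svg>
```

(Gcodetools for Inkscape — laser output)
G21
G90
G0 X79.627 Y78.117
M3 S844
G01 X70.683 Y99.711 F1375
G01 X49.089 Y108.655
G01 X27.495 Y99.711
G01 X18.551 Y78.117
G01 X27.495 Y56.523
G01 X49.089 Y47.579
G01 X70.683 Y56.523
G01 X79.627 Y78.117
M5
G0 X62.821 Y121.654
M3 S844
G01 X133.792 Y131.378 F1375
G01 X26.180 Y16.827
G01 X113.719 Y135.200
M5
G0 X92.031 Y42.596
M3 S844
G01 X81.701 Y31.628 F1375
G01 X77.367 Y46.058
G01 X92.031 Y42.596
M5
G0 X54.042 Y50.027
M3 S844
G01 X59.589 Y85.951 F1375
G01 X93.474 Y99.109
G01 X121.812 Y76.343
G01 X116.265 Y40.419
G01 X82.380 Y27.261
G01 X54.042 Y50.027
M5

viewBox `0 0 142.767 151.795` with mm width/height → 1 unit = 1 mm. Flip: y_m = 151.795 − y_svg.

**Shape 1** — `<circle>` circle, stroke `#ff00ff` → cut (S844, F1375). Machine vertices: (79.627,78.117) → (70.683,99.711) → (49.089,108.655) → (27.495,99.711) → (18.551,78.117) → (27.495,56.523) → (49.089,47.579) → (70.683,56.523) → (79.627,78.117). Closed: final G1 returns to the first vertex.

**Shape 2** — `<polyline>` open polyline, stroke `#ff00ff` → cut (S844, F1375). Machine vertices: (62.821,121.654) → (133.792,131.378) → (26.180,16.827) → (113.719,135.200). Open path.

**Shape 3** — `<polygon>` regular polygon, stroke `#ff00ff` → cut (S844, F1375). Machine vertices: (92.031,42.596) → (81.701,31.628) → (77.367,46.058) → (92.031,42.596). Closed: final G1 returns to the first vertex.

**Shape 4** — `<path>` regular polygon, stroke `#ff00ff` → cut (S844, F1375). Machine vertices: (54.042,50.027) → (59.589,85.951) → (93.474,99.109) → (121.812,76.343) → (116.265,40.419) → (82.380,27.261) → (54.042,50.027). Closed: final G1 returns to the first vertex.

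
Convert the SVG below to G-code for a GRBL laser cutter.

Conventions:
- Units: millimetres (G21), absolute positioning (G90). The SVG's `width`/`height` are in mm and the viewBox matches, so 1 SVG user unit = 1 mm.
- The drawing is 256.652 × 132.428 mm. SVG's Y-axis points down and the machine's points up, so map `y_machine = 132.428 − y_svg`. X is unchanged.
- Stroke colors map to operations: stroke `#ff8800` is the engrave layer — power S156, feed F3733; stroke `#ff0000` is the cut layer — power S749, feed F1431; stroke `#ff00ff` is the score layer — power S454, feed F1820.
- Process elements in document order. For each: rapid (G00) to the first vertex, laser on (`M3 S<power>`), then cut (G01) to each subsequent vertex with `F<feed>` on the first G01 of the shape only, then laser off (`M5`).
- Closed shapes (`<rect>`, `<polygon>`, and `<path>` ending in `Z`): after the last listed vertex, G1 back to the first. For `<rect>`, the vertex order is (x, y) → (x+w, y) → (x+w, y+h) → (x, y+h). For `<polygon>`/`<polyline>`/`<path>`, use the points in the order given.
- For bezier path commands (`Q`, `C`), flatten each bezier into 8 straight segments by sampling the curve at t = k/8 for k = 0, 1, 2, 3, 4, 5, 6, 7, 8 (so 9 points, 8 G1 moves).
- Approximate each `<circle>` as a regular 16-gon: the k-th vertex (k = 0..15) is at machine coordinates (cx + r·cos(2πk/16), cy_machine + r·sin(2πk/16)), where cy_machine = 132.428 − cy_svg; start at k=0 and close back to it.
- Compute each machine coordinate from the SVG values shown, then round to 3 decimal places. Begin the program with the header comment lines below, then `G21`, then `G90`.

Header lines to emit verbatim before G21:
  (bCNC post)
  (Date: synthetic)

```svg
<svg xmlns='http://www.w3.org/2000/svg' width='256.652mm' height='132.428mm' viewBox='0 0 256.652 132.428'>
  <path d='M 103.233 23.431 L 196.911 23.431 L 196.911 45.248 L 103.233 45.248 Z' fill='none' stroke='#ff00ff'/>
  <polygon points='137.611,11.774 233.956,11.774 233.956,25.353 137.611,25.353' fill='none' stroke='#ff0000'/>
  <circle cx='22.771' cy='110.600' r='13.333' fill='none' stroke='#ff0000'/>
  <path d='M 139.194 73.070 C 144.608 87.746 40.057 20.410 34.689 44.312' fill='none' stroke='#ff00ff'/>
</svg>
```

(bCNC post)
(Date: synthetic)
G21
G90
G00 X103.233 Y108.997
M3 S454
G01 X196.911 Y108.997 F1820
G01 X196.911 Y87.180
G01 X103.233 Y87.180
G01 X103.233 Y108.997
M5
G00 X137.611 Y120.654
M3 S749
G01 X233.956 Y120.654 F1431
G01 X233.956 Y107.075
G01 X137.611 Y107.075
G01 X137.611 Y120.654
M5
G00 X36.104 Y21.828
M3 S749
G01 X35.089 Y26.930 F1431
G01 X32.199 Y31.256
G01 X27.873 Y34.146
G01 X22.771 Y35.161
G01 X17.669 Y34.146
G01 X13.343 Y31.256
G01 X10.453 Y26.930
G01 X9.438 Y21.828
G01 X10.453 Y16.726
G01 X13.343 Y12.400
G01 X17.669 Y9.510
G01 X22.771 Y8.495
G01 X27.873 Y9.510
G01 X32.199 Y12.400
G01 X35.089 Y16.726
G01 X36.104 Y21.828
M5
G00 X139.194 Y59.358
M3 S454
G01 X136.478 Y57.360 F1820
G01 X125.904 Y61.021
G01 X109.923 Y68.310
G01 X90.985 Y77.197
G01 X71.542 Y85.651
G01 X54.044 Y91.642
G01 X40.943 Y93.141
G01 X34.689 Y88.116
M5

viewBox `0 0 256.652 132.428` with mm width/height → 1 unit = 1 mm. Flip: y_m = 132.428 − y_svg.

**Shape 1** — `<path>` rectangle, stroke `#ff00ff` → score (S454, F1820). Machine vertices: (103.233,108.997) → (196.911,108.997) → (196.911,87.180) → (103.233,87.180) → (103.233,108.997). Closed: final G1 returns to the first vertex.

**Shape 2** — `<polygon>` rectangle, stroke `#ff0000` → cut (S749, F1431). Machine vertices: (137.611,120.654) → (233.956,120.654) → (233.956,107.075) → (137.611,107.075) → (137.611,120.654). Closed: final G1 returns to the first vertex.

**Shape 3** — `<circle>` circle, stroke `#ff0000` → cut (S749, F1431). Machine vertices: (36.104,21.828) → (35.089,26.930) → (32.199,31.256) → (27.873,34.146) → (22.771,35.161) → (17.669,34.146) → (13.343,31.256) → (10.453,26.930) → (9.438,21.828) → (10.453,16.726) → (13.343,12.400) → (17.669,9.510) → (22.771,8.495) → (27.873,9.510) → (32.199,12.400) → (35.089,16.726) → (36.104,21.828). Closed: final G1 returns to the first vertex.

**Shape 4** — `<path>` cubic bezier, stroke `#ff00ff` → score (S454, F1820). Control points (SVG): P0=(139.194,73.070), P1=(144.608,87.746), P2=(40.057,20.410), P3=(34.689,44.312); sampled at t=k/8. Machine vertices: (139.194,59.358) → (136.478,57.360) → (125.904,61.021) → (109.923,68.310) → (90.985,77.197) → (71.542,85.651) → (54.044,91.642) → (40.943,93.141) → (34.689,88.116). Open path.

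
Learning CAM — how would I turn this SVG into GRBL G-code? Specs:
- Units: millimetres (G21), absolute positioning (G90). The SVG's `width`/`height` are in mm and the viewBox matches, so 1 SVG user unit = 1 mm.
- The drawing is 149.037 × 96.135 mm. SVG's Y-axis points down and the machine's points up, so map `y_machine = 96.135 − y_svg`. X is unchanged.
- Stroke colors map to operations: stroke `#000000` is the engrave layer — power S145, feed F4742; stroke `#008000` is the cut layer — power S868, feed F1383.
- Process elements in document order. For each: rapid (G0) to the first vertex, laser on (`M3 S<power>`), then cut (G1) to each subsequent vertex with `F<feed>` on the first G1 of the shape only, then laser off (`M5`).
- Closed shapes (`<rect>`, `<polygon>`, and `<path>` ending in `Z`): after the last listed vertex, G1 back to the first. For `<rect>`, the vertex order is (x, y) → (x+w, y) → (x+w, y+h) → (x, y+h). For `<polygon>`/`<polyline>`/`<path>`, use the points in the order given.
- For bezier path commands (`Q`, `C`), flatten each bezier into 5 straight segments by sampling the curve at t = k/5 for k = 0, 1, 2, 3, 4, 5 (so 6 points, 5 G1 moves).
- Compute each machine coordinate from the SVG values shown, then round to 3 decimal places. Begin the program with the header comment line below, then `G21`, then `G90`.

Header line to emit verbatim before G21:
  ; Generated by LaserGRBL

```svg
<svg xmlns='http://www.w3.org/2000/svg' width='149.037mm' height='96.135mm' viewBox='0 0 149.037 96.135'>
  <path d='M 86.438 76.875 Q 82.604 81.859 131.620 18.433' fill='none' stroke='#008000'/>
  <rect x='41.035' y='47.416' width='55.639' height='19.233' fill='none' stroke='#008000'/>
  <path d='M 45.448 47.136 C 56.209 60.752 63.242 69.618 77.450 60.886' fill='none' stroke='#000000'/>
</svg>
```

; Generated by LaserGRBL
G21
G90
G0 X86.438 Y19.260
M3 S868
G1 X87.018 Y20.003 F1383
G1 X91.827 Y26.218
G1 X100.863 Y37.907
G1 X114.128 Y55.068
G1 X131.620 Y77.702
M5
G0 X41.035 Y48.719
M3 S868
G1 X96.674 Y48.719 F1383
G1 X96.674 Y29.486
G1 X41.035 Y29.486
G1 X41.035 Y48.719
M5
G0 X45.448 Y48.999
M3 S145
G1 X51.544 Y41.502 F4742
G1 X57.270 Y35.762
G1 X63.147 Y32.395
G1 X69.699 Y32.019
G1 X77.450 Y35.249
M5

1 u = 1 mm; y_m = 96.135 − y.

[1] `<path>` quadratic bezier, #008000→cut S868 F1383: (86.438,19.260) → (87.018,20.003) → (91.827,26.218) → (100.863,37.907) → (114.128,55.068) → (131.620,77.702)

[2] `<rect>` rectangle, #008000→cut S868 F1383: (41.035,48.719) → (96.674,48.719) → (96.674,29.486) → (41.035,29.486) → (41.035,48.719) (closed)

[3] `<path>` cubic bezier, #000000→engrave S145 F4742: (45.448,48.999) → (51.544,41.502) → (57.270,35.762) → (63.147,32.395) → (69.699,32.019) → (77.450,35.249)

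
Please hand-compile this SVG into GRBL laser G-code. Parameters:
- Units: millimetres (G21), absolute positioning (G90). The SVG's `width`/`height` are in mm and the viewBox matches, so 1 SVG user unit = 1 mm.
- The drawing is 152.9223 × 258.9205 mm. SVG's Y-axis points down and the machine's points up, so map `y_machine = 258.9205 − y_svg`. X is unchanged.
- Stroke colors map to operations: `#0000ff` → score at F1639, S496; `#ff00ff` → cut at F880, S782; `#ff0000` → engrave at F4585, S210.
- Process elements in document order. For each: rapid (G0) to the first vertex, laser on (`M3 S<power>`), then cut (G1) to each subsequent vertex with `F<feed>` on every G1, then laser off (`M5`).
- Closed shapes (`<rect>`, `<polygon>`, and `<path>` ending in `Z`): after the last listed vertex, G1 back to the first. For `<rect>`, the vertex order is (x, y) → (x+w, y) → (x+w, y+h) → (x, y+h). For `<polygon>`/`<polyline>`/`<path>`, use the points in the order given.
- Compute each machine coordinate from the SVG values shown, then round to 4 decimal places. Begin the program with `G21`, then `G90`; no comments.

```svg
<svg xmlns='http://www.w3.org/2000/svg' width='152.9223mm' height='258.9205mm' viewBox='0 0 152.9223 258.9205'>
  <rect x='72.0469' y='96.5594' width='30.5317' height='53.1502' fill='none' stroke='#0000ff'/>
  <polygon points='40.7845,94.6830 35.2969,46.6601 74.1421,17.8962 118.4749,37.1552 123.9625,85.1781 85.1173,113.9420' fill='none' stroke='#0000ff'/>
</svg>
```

Since the viewBox matches the mm dimensions, user units are millimetres directly. The only transform is the Y-flip y_m = 258.9205 − y_svg.

Shape 1 is a rectangle drawn with `<rect>`. Its stroke #0000ff means score at S496, F1639. After flipping Y the toolpath is (72.0469,162.3611) → (102.5786,162.3611) → (102.5786,109.2109) → (72.0469,109.2109) → (72.0469,162.3611), returning to the start.

Shape 2 is a regular polygon drawn with `<polygon>`. Its stroke #0000ff means score at S496, F1639. After flipping Y the toolpath is (40.7845,164.2375) → (35.2969,212.2604) → (74.1421,241.0243) → (118.4749,221.7653) → (123.9625,173.7424) → (85.1173,144.9785) → (40.7845,164.2375), returning to the start.

G21
G90
G0 X72.0469 Y162.3611
M3 S496
G1 X102.5786 Y162.3611 F1639
G1 X102.5786 Y109.2109 F1639
G1 X72.0469 Y109.2109 F1639
G1 X72.0469 Y162.3611 F1639
M5
G0 X40.7845 Y164.2375
M3 S496
G1 X35.2969 Y212.2604 F1639
G1 X74.1421 Y241.0243 F1639
G1 X118.4749 Y221.7653 F1639
G1 X123.9625 Y173.7424 F1639
G1 X85.1173 Y144.9785 F1639
G1 X40.7845 Y164.2375 F1639
M5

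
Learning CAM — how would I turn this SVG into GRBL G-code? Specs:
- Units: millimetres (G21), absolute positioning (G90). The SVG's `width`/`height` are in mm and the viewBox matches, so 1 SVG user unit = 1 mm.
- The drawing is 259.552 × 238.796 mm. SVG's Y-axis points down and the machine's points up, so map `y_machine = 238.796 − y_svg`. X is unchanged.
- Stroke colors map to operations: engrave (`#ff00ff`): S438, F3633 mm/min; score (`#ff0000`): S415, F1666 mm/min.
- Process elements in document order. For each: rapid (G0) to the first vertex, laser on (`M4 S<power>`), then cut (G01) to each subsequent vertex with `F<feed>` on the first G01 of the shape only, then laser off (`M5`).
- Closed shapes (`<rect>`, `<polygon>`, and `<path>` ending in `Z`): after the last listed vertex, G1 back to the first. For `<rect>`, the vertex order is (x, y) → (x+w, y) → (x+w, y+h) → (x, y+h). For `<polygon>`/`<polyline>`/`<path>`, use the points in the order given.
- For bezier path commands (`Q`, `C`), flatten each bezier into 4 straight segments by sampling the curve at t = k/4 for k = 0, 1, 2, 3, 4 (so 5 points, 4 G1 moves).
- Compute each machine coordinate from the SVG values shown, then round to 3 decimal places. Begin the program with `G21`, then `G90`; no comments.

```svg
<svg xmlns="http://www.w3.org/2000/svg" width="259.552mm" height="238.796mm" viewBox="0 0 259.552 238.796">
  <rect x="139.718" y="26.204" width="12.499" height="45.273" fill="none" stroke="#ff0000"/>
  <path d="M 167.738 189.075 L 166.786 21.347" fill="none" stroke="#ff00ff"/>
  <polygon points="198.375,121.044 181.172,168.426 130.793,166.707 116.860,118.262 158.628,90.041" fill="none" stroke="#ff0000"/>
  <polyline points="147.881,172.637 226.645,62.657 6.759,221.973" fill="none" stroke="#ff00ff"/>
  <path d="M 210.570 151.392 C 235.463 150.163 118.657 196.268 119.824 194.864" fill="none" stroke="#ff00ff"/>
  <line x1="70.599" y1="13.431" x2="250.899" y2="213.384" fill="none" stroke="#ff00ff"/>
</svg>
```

Since the viewBox matches the mm dimensions, user units are millimetres directly. The only transform is the Y-flip y_m = 238.796 − y_svg.

Shape 1 is a rectangle drawn with `<rect>`. Its stroke #ff0000 means score at S415, F1666. After flipping Y the toolpath is (139.718,212.592) → (152.217,212.592) → (152.217,167.319) → (139.718,167.319) → (139.718,212.592), returning to the start.

Shape 2 is a line segment drawn with `<path>`. Its stroke #ff00ff means engrave at S438, F3633. After flipping Y the toolpath is (167.738,49.721) → (166.786,217.449).

Shape 3 is a regular polygon drawn with `<polygon>`. Its stroke #ff0000 means score at S415, F1666. After flipping Y the toolpath is (198.375,117.752) → (181.172,70.370) → (130.793,72.089) → (116.860,120.534) → (158.628,148.755) → (198.375,117.752), returning to the start.

Shape 4 is a open polyline drawn with `<polyline>`. Its stroke #ff00ff means engrave at S438, F3633. After flipping Y the toolpath is (147.881,66.159) → (226.645,176.139) → (6.759,16.823).

Shape 5 is a cubic bezier drawn with `<path>`. Its stroke #ff00ff means engrave at S438, F3633. After flipping Y the toolpath is (210.570,87.404) → (206.729,80.933) → (174.094,65.602) → (137.011,50.305) → (119.824,43.932).

Shape 6 is a line segment drawn with `<line>`. Its stroke #ff00ff means engrave at S438, F3633. After flipping Y the toolpath is (70.599,225.365) → (250.899,25.412).

G21
G90
G0 X139.718 Y212.592
M4 S415
G01 X152.217 Y212.592 F1666
G01 X152.217 Y167.319
G01 X139.718 Y167.319
G01 X139.718 Y212.592
M5
G0 X167.738 Y49.721
M4 S438
G01 X166.786 Y217.449 F3633
M5
G0 X198.375 Y117.752
M4 S415
G01 X181.172 Y70.370 F1666
G01 X130.793 Y72.089
G01 X116.860 Y120.534
G01 X158.628 Y148.755
G01 X198.375 Y117.752
M5
G0 X147.881 Y66.159
M4 S438
G01 X226.645 Y176.139 F3633
G01 X6.759 Y16.823
M5
G0 X210.570 Y87.404
M4 S438
G01 X206.729 Y80.933 F3633
G01 X174.094 Y65.602
G01 X137.011 Y50.305
G01 X119.824 Y43.932
M5
G0 X70.599 Y225.365
M4 S438
G01 X250.899 Y25.412 F3633
M5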